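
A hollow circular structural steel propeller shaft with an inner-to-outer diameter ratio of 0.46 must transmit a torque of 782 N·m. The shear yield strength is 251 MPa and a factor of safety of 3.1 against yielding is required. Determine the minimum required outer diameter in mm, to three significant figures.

τ_allow = 251/3.1 = 80.97 MPa.
For a hollow shaft τ = 16T/[πd_o³(1−k⁴)] with k = 0.46, so 1−k⁴ = 0.9552.
d_o³ = 16T/[π τ_allow (1−k⁴)] = 16×782000/(π×80.97×0.9552) = 51490 mm³.
d_o = 37.20 mm.

d_o = 37.2 mm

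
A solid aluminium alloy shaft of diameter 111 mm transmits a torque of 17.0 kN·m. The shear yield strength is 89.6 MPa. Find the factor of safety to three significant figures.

τ = 16T/(πd³) = 16×1.7000×10^7/(π×111³) = 63.31 MPa.
n = τ_limit/τ = 89.6/63.31 = 1.415.

n = 1.42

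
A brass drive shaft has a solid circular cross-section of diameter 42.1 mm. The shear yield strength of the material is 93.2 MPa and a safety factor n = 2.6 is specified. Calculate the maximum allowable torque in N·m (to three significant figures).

τ_allow = 93.2/2.6 = 35.85 MPa.
For a solid shaft T_allow = τ_allow·πd³/16; πd³/16 = π×42.1³/16 = 14650 mm³.
T_allow = 35.85×14650 = 525200 N·mm = 525.2 N·m.

T_allow = 525 N·m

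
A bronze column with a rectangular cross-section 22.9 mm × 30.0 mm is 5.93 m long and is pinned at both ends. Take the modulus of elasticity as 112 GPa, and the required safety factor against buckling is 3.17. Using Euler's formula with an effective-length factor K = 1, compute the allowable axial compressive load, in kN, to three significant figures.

P_allow = 0.298 kN

Buckling occurs about the weak axis: I_min = h·b³/12 = 30.0×22.9³/12 = 30020 mm⁴ (b = 22.9 mm is the smaller dimension).
Effective length L_e = KL = 1×5.93 m = 5930 mm.
Euler critical load P_cr = π²EI/L_e² = π²×112000×30020/5930² = 943.7 N.
P_allow = P_cr/n = 943.7/3.17 = 297.7 N.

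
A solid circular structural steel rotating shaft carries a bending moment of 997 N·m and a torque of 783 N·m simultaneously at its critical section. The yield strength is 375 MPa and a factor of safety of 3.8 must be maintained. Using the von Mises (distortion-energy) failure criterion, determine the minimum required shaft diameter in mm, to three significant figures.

d = 49.9 mm

σ_allow = σ_y/n = 375/3.8 = 98.68 MPa.
For a solid shaft σ_b = 32M/(πd³) and τ = 16T/(πd³), so the von Mises stress is σ' = (16/πd³)·√(4M²+3T²).
√(4M²+3T²) = √(4×(997000)² + 3×(783000)²) = 2.411×10^6 N·mm.
d³ = 16×2.411×10^6/(π×98.68) = 124500 mm³.
d = 49.93 mm.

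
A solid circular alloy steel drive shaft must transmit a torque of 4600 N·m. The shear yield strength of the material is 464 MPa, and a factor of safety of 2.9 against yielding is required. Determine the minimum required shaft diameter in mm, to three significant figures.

d = 52.7 mm

Allowable shear stress τ_allow = 464/2.9 = 160.0 MPa.
For a solid shaft τ = 16T/(πd³), so d³ = 16T/(π τ_allow) = 16×4600000/(π×160.0) = 146400 mm³.
d = (146400)^(1/3) = 52.71 mm.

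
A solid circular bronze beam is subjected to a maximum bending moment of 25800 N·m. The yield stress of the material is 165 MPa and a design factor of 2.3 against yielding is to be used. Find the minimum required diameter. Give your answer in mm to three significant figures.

d = 154 mm

σ_allow = 165/2.3 = 71.74 MPa.
For a solid circular section σ = 32M/(πd³), so d³ = 32M/(π σ_allow) = 32×2.5800×10^7/(π×71.74) = 3.663×10^6 mm³.
d = 154.2 mm.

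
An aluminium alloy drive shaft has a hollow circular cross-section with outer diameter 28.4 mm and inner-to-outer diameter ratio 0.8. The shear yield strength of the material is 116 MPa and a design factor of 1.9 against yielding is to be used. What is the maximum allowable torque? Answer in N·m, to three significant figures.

T_allow = 162 N·m

τ_allow = 116/1.9 = 61.05 MPa.
For a hollow shaft T_allow = τ_allow·πd_o³(1−k⁴)/16 with 1−k⁴ = 0.5904, so πd_o³(1−k⁴)/16 = 2655 mm³.
T_allow = 61.05×2655 = 162100 N·mm = 162.1 N·m.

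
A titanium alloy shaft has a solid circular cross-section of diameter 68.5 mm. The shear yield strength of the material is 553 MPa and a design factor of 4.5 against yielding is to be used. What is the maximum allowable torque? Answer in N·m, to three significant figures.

T_allow = 7760 N·m

τ_allow = 553/4.5 = 122.9 MPa.
For a solid shaft T_allow = τ_allow·πd³/16; πd³/16 = π×68.5³/16 = 63110 mm³.
T_allow = 122.9×63110 = 7.756×10^6 N·mm = 7756 N·m.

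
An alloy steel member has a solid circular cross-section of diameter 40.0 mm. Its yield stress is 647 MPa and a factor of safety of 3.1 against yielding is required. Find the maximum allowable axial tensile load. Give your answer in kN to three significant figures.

σ_allow = 647/3.1 = 208.7 MPa.
A = πd²/4 = π×40.0²/4 = 1257 mm².
F_allow = σ_allow × A = 208.7×1257 = 262300 N.

F_allow = 262 kN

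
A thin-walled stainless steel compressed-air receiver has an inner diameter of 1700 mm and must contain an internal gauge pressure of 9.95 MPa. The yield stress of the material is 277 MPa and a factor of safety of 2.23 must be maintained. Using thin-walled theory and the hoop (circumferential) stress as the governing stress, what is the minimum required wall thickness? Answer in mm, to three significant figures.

t = 68.1 mm

σ_allow = 277/2.23 = 124.2 MPa.
Hoop stress σ_h = pD/(2t), so t = pD/(2σ_allow) = 9.95×1700/(2×124.2) = 68.09 mm.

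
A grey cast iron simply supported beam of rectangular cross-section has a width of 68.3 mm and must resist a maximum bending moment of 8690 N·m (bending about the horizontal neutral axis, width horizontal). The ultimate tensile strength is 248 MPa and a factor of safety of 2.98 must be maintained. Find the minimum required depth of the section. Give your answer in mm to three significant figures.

σ_allow = 248/2.98 = 83.22 MPa.
For a rectangular section σ = 6M/(bh²), so h² = 6M/(b σ_allow) = 6×8690000/(68.3×83.22) = 9173 mm².
h = 95.78 mm.

h = 95.8 mm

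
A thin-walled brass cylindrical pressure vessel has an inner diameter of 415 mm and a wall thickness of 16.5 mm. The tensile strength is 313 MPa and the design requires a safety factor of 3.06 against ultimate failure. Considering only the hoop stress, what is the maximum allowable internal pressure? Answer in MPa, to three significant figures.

p_allow = 8.13 MPa

σ_allow = 313/3.06 = 102.3 MPa.
σ_h = pD/(2t) → p_allow = 2σ_allow t/D = 2×102.3×16.5/415 = 8.134 MPa.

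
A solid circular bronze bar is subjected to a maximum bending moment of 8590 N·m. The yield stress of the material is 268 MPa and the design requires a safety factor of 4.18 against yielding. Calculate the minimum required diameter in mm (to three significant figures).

d = 111 mm

σ_allow = 268/4.18 = 64.11 MPa.
For a solid circular section σ = 32M/(πd³), so d³ = 32M/(π σ_allow) = 32×8590000/(π×64.11) = 1.365×10^6 mm³.
d = 110.9 mm.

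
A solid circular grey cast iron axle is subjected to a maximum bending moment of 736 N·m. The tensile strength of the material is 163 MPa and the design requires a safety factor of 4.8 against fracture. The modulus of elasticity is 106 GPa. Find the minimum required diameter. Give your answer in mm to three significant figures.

σ_allow = 163/4.8 = 33.96 MPa.
For a solid circular section σ = 32M/(πd³), so d³ = 32M/(π σ_allow) = 32×736000/(π×33.96) = 220800 mm³.
d = 60.44 mm.

d = 60.4 mm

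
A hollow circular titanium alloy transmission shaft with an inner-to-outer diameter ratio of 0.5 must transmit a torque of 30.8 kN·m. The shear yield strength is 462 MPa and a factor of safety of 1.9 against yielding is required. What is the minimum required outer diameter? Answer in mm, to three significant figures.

d_o = 88.3 mm

τ_allow = 462/1.9 = 243.2 MPa.
For a hollow shaft τ = 16T/[πd_o³(1−k⁴)] with k = 0.5, so 1−k⁴ = 0.9375.
d_o³ = 16T/[π τ_allow (1−k⁴)] = 16×3.0800×10^7/(π×243.2×0.9375) = 688100 mm³.
d_o = 88.29 mm.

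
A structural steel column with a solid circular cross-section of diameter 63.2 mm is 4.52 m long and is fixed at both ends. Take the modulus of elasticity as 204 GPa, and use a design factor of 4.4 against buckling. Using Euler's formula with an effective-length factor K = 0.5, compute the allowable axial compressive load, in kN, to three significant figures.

I = πd⁴/64 = π×63.2⁴/64 = 783100 mm⁴.
Effective length L_e = KL = 0.5×4.52 m = 2260 mm.
Euler critical load P_cr = π²EI/L_e² = π²×204000×783100/2260² = 308700 N.
P_allow = P_cr/n = 308700/4.4 = 70160 N.

P_allow = 70.2 kN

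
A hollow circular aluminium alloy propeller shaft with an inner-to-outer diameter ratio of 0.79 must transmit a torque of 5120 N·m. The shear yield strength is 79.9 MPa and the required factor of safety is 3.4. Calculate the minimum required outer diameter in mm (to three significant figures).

τ_allow = 79.9/3.4 = 23.50 MPa.
For a hollow shaft τ = 16T/[πd_o³(1−k⁴)] with k = 0.79, so 1−k⁴ = 0.6105.
d_o³ = 16T/[π τ_allow (1−k⁴)] = 16×5120000/(π×23.50×0.6105) = 1.818×10^6 mm³.
d_o = 122.0 mm.

d_o = 122 mm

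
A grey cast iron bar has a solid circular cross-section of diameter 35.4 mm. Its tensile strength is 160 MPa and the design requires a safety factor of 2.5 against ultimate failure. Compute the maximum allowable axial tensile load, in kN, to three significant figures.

σ_allow = 160/2.5 = 64.00 MPa.
A = πd²/4 = π×35.4²/4 = 984.2 mm².
F_allow = σ_allow × A = 64.00×984.2 = 62990 N.

F_allow = 63.0 kN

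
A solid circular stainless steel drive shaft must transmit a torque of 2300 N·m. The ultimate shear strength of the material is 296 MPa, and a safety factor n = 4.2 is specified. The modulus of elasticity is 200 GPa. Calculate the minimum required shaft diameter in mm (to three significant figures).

Allowable shear stress τ_allow = 296/4.2 = 70.48 MPa.
For a solid shaft τ = 16T/(πd³), so d³ = 16T/(π τ_allow) = 16×2300000/(π×70.48) = 166200 mm³.
d = (166200)^(1/3) = 54.98 mm.

d = 55.0 mm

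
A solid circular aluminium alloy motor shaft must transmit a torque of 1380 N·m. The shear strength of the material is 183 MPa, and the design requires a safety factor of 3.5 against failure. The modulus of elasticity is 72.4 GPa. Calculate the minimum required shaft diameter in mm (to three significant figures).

d = 51.2 mm

Allowable shear stress τ_allow = 183/3.5 = 52.29 MPa.
For a solid shaft τ = 16T/(πd³), so d³ = 16T/(π τ_allow) = 16×1380000/(π×52.29) = 134400 mm³.
d = (134400)^(1/3) = 51.23 mm.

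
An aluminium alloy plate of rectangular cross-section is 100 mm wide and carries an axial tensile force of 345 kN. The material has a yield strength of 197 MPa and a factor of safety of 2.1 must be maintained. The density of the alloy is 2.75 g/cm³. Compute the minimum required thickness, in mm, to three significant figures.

t = 36.8 mm

σ_allow = 197/2.1 = 93.81 MPa.
Required area A = F/σ_allow = 345000/93.81 = 3678 mm².
t = A/w = 3678/100 = 36.78 mm.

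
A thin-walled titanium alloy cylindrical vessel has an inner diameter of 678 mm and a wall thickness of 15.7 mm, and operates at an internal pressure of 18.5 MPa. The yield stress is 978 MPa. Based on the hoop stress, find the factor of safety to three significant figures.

σ_h = pD/(2t) = 18.5×678/(2×15.7) = 399.5 MPa.
n = 978/399.5 = 2.448.

n = 2.45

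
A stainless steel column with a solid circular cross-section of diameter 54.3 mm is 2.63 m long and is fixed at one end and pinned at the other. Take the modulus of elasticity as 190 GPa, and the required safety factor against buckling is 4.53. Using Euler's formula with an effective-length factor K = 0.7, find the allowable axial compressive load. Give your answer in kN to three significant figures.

I = πd⁴/64 = π×54.3⁴/64 = 426700 mm⁴.
Effective length L_e = KL = 0.7×2.63 m = 1841 mm.
Euler critical load P_cr = π²EI/L_e² = π²×190000×426700/1841² = 236100 N.
P_allow = P_cr/n = 236100/4.53 = 52120 N.

P_allow = 52.1 kN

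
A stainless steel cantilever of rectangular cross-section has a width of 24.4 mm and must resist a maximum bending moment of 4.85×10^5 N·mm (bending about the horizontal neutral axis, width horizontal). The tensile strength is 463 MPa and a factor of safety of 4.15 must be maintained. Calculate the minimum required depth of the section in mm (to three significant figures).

h = 32.7 mm

σ_allow = 463/4.15 = 111.6 MPa.
For a rectangular section σ = 6M/(bh²), so h² = 6M/(b σ_allow) = 6×485000/(24.4×111.6) = 1069 mm².
h = 32.70 mm.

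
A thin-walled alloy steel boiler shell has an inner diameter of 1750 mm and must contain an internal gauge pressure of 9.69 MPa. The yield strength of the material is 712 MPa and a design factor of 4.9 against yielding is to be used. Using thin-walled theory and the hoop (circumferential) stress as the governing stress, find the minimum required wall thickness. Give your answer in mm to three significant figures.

t = 58.4 mm

σ_allow = 712/4.9 = 145.3 MPa.
Hoop stress σ_h = pD/(2t), so t = pD/(2σ_allow) = 9.69×1750/(2×145.3) = 58.35 mm.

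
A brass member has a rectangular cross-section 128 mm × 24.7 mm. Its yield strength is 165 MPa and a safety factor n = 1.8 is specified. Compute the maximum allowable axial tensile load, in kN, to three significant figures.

F_allow = 290 kN

σ_allow = 165/1.8 = 91.67 MPa.
A = 128×24.7 = 3162 mm².
F_allow = σ_allow × A = 91.67×3162 = 289800 N.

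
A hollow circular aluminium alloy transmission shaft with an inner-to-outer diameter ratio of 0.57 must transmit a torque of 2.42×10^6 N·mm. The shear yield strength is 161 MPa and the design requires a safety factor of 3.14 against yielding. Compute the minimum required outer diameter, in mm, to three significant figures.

d_o = 64.5 mm

τ_allow = 161/3.14 = 51.27 MPa.
For a hollow shaft τ = 16T/[πd_o³(1−k⁴)] with k = 0.57, so 1−k⁴ = 0.8944.
d_o³ = 16T/[π τ_allow (1−k⁴)] = 16×2420000/(π×51.27×0.8944) = 268700 mm³.
d_o = 64.53 mm.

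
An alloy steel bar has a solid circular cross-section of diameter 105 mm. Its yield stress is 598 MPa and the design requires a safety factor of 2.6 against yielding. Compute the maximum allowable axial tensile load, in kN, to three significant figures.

F_allow = 1990 kN

σ_allow = 598/2.6 = 230.0 MPa.
A = πd²/4 = π×105²/4 = 8659 mm².
F_allow = σ_allow × A = 230.0×8659 = 1.992×10^6 N.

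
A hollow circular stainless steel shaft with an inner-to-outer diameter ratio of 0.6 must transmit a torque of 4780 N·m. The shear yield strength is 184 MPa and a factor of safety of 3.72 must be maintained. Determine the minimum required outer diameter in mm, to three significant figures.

d_o = 82.7 mm

τ_allow = 184/3.72 = 49.46 MPa.
For a hollow shaft τ = 16T/[πd_o³(1−k⁴)] with k = 0.6, so 1−k⁴ = 0.8704.
d_o³ = 16T/[π τ_allow (1−k⁴)] = 16×4780000/(π×49.46×0.8704) = 565500 mm³.
d_o = 82.69 mm.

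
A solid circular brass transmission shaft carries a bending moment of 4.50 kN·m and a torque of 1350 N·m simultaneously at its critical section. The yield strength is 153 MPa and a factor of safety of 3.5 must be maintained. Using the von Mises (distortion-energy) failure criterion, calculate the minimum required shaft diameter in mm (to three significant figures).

d = 103 mm

σ_allow = σ_y/n = 153/3.5 = 43.71 MPa.
For a solid shaft σ_b = 32M/(πd³) and τ = 16T/(πd³), so the von Mises stress is σ' = (16/πd³)·√(4M²+3T²).
√(4M²+3T²) = √(4×(4.500×10^6)² + 3×(1.350×10^6)²) = 9.299×10^6 N·mm.
d³ = 16×9.299×10^6/(π×43.71) = 1.083×10^6 mm³.
d = 102.7 mm.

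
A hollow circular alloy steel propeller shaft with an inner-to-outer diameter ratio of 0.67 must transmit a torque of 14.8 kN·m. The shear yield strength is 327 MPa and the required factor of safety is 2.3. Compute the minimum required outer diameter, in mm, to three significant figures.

τ_allow = 327/2.3 = 142.2 MPa.
For a hollow shaft τ = 16T/[πd_o³(1−k⁴)] with k = 0.67, so 1−k⁴ = 0.7985.
d_o³ = 16T/[π τ_allow (1−k⁴)] = 16×1.4800×10^7/(π×142.2×0.7985) = 664000 mm³.
d_o = 87.24 mm.

d_o = 87.2 mm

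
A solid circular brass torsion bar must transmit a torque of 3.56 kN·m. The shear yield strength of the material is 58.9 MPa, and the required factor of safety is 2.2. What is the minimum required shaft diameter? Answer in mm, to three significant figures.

Allowable shear stress τ_allow = 58.9/2.2 = 26.77 MPa.
For a solid shaft τ = 16T/(πd³), so d³ = 16T/(π τ_allow) = 16×3560000/(π×26.77) = 677200 mm³.
d = (677200)^(1/3) = 87.82 mm.

d = 87.8 mm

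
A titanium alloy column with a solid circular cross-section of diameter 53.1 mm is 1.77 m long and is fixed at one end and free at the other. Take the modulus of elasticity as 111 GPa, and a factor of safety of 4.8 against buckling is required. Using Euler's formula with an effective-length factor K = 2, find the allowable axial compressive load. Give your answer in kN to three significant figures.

P_allow = 7.11 kN

I = πd⁴/64 = π×53.1⁴/64 = 390300 mm⁴.
Effective length L_e = KL = 2×1.77 m = 3540 mm.
Euler critical load P_cr = π²EI/L_e² = π²×111000×390300/3540² = 34120 N.
P_allow = P_cr/n = 34120/4.8 = 7108 N.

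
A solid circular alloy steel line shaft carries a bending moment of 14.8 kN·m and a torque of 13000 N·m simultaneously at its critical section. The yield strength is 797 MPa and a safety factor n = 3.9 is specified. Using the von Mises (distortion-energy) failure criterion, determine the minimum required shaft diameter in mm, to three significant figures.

d = 97.5 mm

σ_allow = σ_y/n = 797/3.9 = 204.4 MPa.
For a solid shaft σ_b = 32M/(πd³) and τ = 16T/(πd³), so the von Mises stress is σ' = (16/πd³)·√(4M²+3T²).
√(4M²+3T²) = √(4×(1.480×10^7)² + 3×(1.300×10^7)²) = 3.719×10^7 N·mm.
d³ = 16×3.719×10^7/(π×204.4) = 926900 mm³.
d = 97.50 mm.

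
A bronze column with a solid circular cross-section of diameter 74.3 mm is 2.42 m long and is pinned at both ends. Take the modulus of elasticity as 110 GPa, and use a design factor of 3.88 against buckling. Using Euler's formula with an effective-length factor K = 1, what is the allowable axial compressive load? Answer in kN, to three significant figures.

I = πd⁴/64 = π×74.3⁴/64 = 1.496×10^6 mm⁴.
Effective length L_e = KL = 1×2.42 m = 2420 mm.
Euler critical load P_cr = π²EI/L_e² = π²×110000×1.496×10^6/2420² = 277300 N.
P_allow = P_cr/n = 277300/3.88 = 71480 N.

P_allow = 71.5 kN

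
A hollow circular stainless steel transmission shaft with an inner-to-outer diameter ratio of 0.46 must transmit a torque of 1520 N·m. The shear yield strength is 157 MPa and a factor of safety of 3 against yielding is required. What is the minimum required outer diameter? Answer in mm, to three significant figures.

d_o = 53.7 mm

τ_allow = 157/3 = 52.33 MPa.
For a hollow shaft τ = 16T/[πd_o³(1−k⁴)] with k = 0.46, so 1−k⁴ = 0.9552.
d_o³ = 16T/[π τ_allow (1−k⁴)] = 16×1520000/(π×52.33×0.9552) = 154900 mm³.
d_o = 53.70 mm.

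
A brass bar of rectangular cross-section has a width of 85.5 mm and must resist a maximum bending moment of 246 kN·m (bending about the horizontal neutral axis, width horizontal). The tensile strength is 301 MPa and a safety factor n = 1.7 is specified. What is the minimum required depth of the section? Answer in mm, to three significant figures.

σ_allow = 301/1.7 = 177.1 MPa.
For a rectangular section σ = 6M/(bh²), so h² = 6M/(b σ_allow) = 6×2.4600×10^8/(85.5×177.1) = 97500 mm².
h = 312.2 mm.

h = 312 mm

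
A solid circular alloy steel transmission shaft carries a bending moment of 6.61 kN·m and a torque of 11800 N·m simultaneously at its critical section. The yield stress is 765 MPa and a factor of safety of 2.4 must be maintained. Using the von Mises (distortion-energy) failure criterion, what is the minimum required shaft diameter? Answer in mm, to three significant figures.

d = 73.0 mm

σ_allow = σ_y/n = 765/2.4 = 318.8 MPa.
For a solid shaft σ_b = 32M/(πd³) and τ = 16T/(πd³), so the von Mises stress is σ' = (16/πd³)·√(4M²+3T²).
√(4M²+3T²) = √(4×(6.610×10^6)² + 3×(1.180×10^7)²) = 2.434×10^7 N·mm.
d³ = 16×2.434×10^7/(π×318.8) = 388900 mm³.
d = 72.99 mm.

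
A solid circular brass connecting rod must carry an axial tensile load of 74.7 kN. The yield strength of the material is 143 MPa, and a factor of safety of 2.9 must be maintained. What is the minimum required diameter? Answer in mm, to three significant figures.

Allowable stress σ_allow = 143/2.9 = 49.31 MPa.
Required area A = F/σ_allow = 74700/49.31 = 1515 mm².
A = πd²/4 → d = √(4A/π) = 43.92 mm.

d = 43.9 mm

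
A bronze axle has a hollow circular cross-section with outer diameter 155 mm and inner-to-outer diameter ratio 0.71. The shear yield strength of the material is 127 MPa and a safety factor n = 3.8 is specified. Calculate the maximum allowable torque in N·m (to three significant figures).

T_allow = 18200 N·m

τ_allow = 127/3.8 = 33.42 MPa.
For a hollow shaft T_allow = τ_allow·πd_o³(1−k⁴)/16 with 1−k⁴ = 0.7459, so πd_o³(1−k⁴)/16 = 545400 mm³.
T_allow = 33.42×545400 = 1.823×10^7 N·mm = 18230 N·m.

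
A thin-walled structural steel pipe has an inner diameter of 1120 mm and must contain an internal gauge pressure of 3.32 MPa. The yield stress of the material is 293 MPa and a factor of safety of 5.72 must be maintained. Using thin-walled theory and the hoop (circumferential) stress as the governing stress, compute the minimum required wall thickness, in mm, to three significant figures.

σ_allow = 293/5.72 = 51.22 MPa.
Hoop stress σ_h = pD/(2t), so t = pD/(2σ_allow) = 3.32×1120/(2×51.22) = 36.30 mm.

t = 36.3 mm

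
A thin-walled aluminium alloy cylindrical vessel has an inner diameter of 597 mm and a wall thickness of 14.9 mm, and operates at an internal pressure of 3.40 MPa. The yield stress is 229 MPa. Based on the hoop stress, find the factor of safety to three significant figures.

σ_h = pD/(2t) = 3.40×597/(2×14.9) = 68.11 MPa.
n = 229/68.11 = 3.362.

n = 3.36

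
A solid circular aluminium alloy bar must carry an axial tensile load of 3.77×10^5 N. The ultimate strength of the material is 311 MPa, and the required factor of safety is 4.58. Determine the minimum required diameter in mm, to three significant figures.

Allowable stress σ_allow = 311/4.58 = 67.90 MPa.
Required area A = F/σ_allow = 377000/67.90 = 5552 mm².
A = πd²/4 → d = √(4A/π) = 84.08 mm.

d = 84.1 mm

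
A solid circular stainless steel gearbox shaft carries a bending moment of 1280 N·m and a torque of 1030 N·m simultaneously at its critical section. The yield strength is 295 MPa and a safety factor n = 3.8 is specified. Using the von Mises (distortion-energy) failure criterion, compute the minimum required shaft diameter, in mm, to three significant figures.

σ_allow = σ_y/n = 295/3.8 = 77.63 MPa.
For a solid shaft σ_b = 32M/(πd³) and τ = 16T/(πd³), so the von Mises stress is σ' = (16/πd³)·√(4M²+3T²).
√(4M²+3T²) = √(4×(1.280×10^6)² + 3×(1.030×10^6)²) = 3.120×10^6 N·mm.
d³ = 16×3.120×10^6/(π×77.63) = 204700 mm³.
d = 58.94 mm.

d = 58.9 mm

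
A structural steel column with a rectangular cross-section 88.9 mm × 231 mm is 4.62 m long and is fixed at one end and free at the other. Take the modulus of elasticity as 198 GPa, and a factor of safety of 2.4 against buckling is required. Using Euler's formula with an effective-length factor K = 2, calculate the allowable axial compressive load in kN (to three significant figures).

P_allow = 129 kN

Buckling occurs about the weak axis: I_min = h·b³/12 = 231×88.9³/12 = 1.352×10^7 mm⁴ (b = 88.9 mm is the smaller dimension).
Effective length L_e = KL = 2×4.62 m = 9240 mm.
Euler critical load P_cr = π²EI/L_e² = π²×198000×1.352×10^7/9240² = 309600 N.
P_allow = P_cr/n = 309600/2.4 = 129000 N.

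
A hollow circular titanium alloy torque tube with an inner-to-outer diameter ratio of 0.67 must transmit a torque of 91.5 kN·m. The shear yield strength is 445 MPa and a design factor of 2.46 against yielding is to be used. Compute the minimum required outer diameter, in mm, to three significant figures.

τ_allow = 445/2.46 = 180.9 MPa.
For a hollow shaft τ = 16T/[πd_o³(1−k⁴)] with k = 0.67, so 1−k⁴ = 0.7985.
d_o³ = 16T/[π τ_allow (1−k⁴)] = 16×9.1500×10^7/(π×180.9×0.7985) = 3.226×10^6 mm³.
d_o = 147.8 mm.

d_o = 148 mm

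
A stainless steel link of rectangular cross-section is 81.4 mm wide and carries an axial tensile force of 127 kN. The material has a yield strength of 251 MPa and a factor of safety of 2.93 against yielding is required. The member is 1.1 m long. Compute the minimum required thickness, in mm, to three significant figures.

t = 18.2 mm

σ_allow = 251/2.93 = 85.67 MPa.
Required area A = F/σ_allow = 127000/85.67 = 1483 mm².
t = A/w = 1483/81.4 = 18.21 mm.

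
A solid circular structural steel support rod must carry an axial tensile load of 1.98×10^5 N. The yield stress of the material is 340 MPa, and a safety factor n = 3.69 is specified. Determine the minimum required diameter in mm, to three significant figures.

d = 52.3 mm

Allowable stress σ_allow = 340/3.69 = 92.14 MPa.
Required area A = F/σ_allow = 198000/92.14 = 2149 mm².
A = πd²/4 → d = √(4A/π) = 52.31 mm.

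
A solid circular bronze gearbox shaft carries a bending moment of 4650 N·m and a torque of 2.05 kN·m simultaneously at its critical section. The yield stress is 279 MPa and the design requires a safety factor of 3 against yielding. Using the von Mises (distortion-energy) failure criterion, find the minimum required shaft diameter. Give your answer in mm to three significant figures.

d = 81.7 mm

σ_allow = σ_y/n = 279/3 = 93.00 MPa.
For a solid shaft σ_b = 32M/(πd³) and τ = 16T/(πd³), so the von Mises stress is σ' = (16/πd³)·√(4M²+3T²).
√(4M²+3T²) = √(4×(4.650×10^6)² + 3×(2.050×10^6)²) = 9.955×10^6 N·mm.
d³ = 16×9.955×10^6/(π×93.00) = 545200 mm³.
d = 81.69 mm.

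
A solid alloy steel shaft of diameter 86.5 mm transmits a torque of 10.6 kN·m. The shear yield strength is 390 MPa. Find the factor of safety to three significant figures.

τ = 16T/(πd³) = 16×1.0600×10^7/(π×86.5³) = 83.41 MPa.
n = τ_limit/τ = 390/83.41 = 4.676.

n = 4.68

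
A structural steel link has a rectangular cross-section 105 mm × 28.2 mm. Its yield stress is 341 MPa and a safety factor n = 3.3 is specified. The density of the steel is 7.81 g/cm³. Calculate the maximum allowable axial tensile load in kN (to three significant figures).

σ_allow = 341/3.3 = 103.3 MPa.
A = 105×28.2 = 2961 mm².
F_allow = σ_allow × A = 103.3×2961 = 306000 N.

F_allow = 306 kN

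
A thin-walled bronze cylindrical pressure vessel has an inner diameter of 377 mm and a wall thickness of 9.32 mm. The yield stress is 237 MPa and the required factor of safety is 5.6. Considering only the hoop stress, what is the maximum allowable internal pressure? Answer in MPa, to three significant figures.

σ_allow = 237/5.6 = 42.32 MPa.
σ_h = pD/(2t) → p_allow = 2σ_allow t/D = 2×42.32×9.32/377 = 2.092 MPa.

p_allow = 2.09 MPa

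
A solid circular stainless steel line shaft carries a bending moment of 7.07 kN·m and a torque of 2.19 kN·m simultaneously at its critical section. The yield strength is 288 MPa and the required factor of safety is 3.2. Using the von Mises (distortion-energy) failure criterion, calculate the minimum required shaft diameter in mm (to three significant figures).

σ_allow = σ_y/n = 288/3.2 = 90.00 MPa.
For a solid shaft σ_b = 32M/(πd³) and τ = 16T/(πd³), so the von Mises stress is σ' = (16/πd³)·√(4M²+3T²).
√(4M²+3T²) = √(4×(7.070×10^6)² + 3×(2.190×10^6)²) = 1.464×10^7 N·mm.
d³ = 16×1.464×10^7/(π×90.00) = 828500 mm³.
d = 93.92 mm.

d = 93.9 mm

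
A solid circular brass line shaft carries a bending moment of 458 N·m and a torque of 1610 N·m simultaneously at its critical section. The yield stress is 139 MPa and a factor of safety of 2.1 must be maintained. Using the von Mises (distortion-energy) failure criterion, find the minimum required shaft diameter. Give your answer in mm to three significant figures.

d = 60.9 mm

σ_allow = σ_y/n = 139/2.1 = 66.19 MPa.
For a solid shaft σ_b = 32M/(πd³) and τ = 16T/(πd³), so the von Mises stress is σ' = (16/πd³)·√(4M²+3T²).
√(4M²+3T²) = √(4×(458000)² + 3×(1.610×10^6)²) = 2.935×10^6 N·mm.
d³ = 16×2.935×10^6/(π×66.19) = 225800 mm³.
d = 60.90 mm.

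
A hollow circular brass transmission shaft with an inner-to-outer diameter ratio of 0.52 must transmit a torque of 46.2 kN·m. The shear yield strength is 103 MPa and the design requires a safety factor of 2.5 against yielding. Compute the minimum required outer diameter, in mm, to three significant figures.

τ_allow = 103/2.5 = 41.20 MPa.
For a hollow shaft τ = 16T/[πd_o³(1−k⁴)] with k = 0.52, so 1−k⁴ = 0.9269.
d_o³ = 16T/[π τ_allow (1−k⁴)] = 16×4.6200×10^7/(π×41.20×0.9269) = 6.162×10^6 mm³.
d_o = 183.3 mm.

d_o = 183 mm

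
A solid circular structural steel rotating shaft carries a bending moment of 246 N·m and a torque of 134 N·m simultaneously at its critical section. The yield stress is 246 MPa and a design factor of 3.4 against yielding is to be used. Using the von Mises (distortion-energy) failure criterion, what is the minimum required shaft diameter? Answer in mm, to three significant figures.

d = 33.7 mm

σ_allow = σ_y/n = 246/3.4 = 72.35 MPa.
For a solid shaft σ_b = 32M/(πd³) and τ = 16T/(πd³), so the von Mises stress is σ' = (16/πd³)·√(4M²+3T²).
√(4M²+3T²) = √(4×(246000)² + 3×(134000)²) = 544000 N·mm.
d³ = 16×544000/(π×72.35) = 38290 mm³.
d = 33.71 mm.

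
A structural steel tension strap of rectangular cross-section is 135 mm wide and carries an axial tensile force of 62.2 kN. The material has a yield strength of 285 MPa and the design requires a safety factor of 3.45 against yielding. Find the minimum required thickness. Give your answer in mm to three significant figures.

σ_allow = 285/3.45 = 82.61 MPa.
Required area A = F/σ_allow = 62200/82.61 = 752.9 mm².
t = A/w = 752.9/135 = 5.577 mm.

t = 5.58 mm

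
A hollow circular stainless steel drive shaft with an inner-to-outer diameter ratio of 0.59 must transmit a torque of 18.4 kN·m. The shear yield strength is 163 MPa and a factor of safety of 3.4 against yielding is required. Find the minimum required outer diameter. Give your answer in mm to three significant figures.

d_o = 131 mm

τ_allow = 163/3.4 = 47.94 MPa.
For a hollow shaft τ = 16T/[πd_o³(1−k⁴)] with k = 0.59, so 1−k⁴ = 0.8788.
d_o³ = 16T/[π τ_allow (1−k⁴)] = 16×1.8400×10^7/(π×47.94×0.8788) = 2.224×10^6 mm³.
d_o = 130.5 mm.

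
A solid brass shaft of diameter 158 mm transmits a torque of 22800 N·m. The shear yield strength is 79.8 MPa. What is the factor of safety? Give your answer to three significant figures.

n = 2.71

τ = 16T/(πd³) = 16×2.2800×10^7/(π×158³) = 29.44 MPa.
n = τ_limit/τ = 79.8/29.44 = 2.711.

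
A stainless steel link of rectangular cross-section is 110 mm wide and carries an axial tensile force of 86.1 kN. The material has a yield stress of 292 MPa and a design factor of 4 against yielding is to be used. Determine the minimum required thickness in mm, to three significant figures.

t = 10.7 mm

σ_allow = 292/4 = 73.00 MPa.
Required area A = F/σ_allow = 86100/73.00 = 1179 mm².
t = A/w = 1179/110 = 10.72 mm.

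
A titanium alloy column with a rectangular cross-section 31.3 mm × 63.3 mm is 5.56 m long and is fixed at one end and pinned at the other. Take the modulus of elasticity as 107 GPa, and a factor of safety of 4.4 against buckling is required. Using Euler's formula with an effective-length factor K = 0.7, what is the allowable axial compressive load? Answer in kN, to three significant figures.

P_allow = 2.56 kN

Buckling occurs about the weak axis: I_min = h·b³/12 = 63.3×31.3³/12 = 161800 mm⁴ (b = 31.3 mm is the smaller dimension).
Effective length L_e = KL = 0.7×5.56 m = 3892 mm.
Euler critical load P_cr = π²EI/L_e² = π²×107000×161800/3892² = 11280 N.
P_allow = P_cr/n = 11280/4.4 = 2563 N.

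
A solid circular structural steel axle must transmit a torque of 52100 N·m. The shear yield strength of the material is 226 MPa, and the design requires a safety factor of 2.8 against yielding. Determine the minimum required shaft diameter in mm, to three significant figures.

d = 149 mm

Allowable shear stress τ_allow = 226/2.8 = 80.71 MPa.
For a solid shaft τ = 16T/(πd³), so d³ = 16T/(π τ_allow) = 16×5.2100×10^7/(π×80.71) = 3.287×10^6 mm³.
d = (3.287×10^6)^(1/3) = 148.7 mm.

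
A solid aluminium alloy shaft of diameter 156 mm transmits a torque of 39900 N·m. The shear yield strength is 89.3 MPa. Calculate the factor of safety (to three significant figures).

τ = 16T/(πd³) = 16×3.9900×10^7/(π×156³) = 53.53 MPa.
n = τ_limit/τ = 89.3/53.53 = 1.668.

n = 1.67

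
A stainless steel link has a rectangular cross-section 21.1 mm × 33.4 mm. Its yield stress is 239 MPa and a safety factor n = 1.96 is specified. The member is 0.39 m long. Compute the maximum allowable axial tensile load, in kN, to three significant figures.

F_allow = 85.9 kN

σ_allow = 239/1.96 = 121.9 MPa.
A = 21.1×33.4 = 704.7 mm².
F_allow = σ_allow × A = 121.9×704.7 = 85940 N.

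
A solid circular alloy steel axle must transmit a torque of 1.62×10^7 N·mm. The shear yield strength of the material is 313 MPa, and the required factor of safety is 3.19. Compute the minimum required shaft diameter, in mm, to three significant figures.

Allowable shear stress τ_allow = 313/3.19 = 98.12 MPa.
For a solid shaft τ = 16T/(πd³), so d³ = 16T/(π τ_allow) = 16×1.6200×10^7/(π×98.12) = 840900 mm³.
d = (840900)^(1/3) = 94.39 mm.

d = 94.4 mm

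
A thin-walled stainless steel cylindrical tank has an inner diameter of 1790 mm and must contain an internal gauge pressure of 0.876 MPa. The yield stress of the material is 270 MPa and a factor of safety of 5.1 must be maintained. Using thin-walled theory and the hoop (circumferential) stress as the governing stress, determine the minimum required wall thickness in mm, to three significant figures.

σ_allow = 270/5.1 = 52.94 MPa.
Hoop stress σ_h = pD/(2t), so t = pD/(2σ_allow) = 0.876×1790/(2×52.94) = 14.81 mm.

t = 14.8 mm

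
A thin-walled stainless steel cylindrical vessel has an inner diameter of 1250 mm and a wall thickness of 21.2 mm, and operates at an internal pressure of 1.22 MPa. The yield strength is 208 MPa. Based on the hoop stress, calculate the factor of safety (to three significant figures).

n = 5.78

σ_h = pD/(2t) = 1.22×1250/(2×21.2) = 35.97 MPa.
n = 208/35.97 = 5.783.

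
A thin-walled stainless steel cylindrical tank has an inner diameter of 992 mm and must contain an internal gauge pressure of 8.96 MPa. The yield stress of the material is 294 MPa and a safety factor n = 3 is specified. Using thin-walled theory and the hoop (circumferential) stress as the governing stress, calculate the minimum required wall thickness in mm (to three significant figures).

t = 45.3 mm

σ_allow = 294/3 = 98.00 MPa.
Hoop stress σ_h = pD/(2t), so t = pD/(2σ_allow) = 8.96×992/(2×98.00) = 45.35 mm.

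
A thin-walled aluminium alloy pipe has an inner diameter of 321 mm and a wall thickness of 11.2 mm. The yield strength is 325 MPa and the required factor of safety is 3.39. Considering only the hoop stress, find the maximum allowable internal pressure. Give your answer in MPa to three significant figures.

p_allow = 6.69 MPa

σ_allow = 325/3.39 = 95.87 MPa.
σ_h = pD/(2t) → p_allow = 2σ_allow t/D = 2×95.87×11.2/321 = 6.690 MPa.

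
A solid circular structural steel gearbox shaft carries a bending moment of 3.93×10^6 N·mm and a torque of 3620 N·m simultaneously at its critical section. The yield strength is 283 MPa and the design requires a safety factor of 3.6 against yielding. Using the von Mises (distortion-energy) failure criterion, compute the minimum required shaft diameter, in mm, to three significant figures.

d = 86.7 mm

σ_allow = σ_y/n = 283/3.6 = 78.61 MPa.
For a solid shaft σ_b = 32M/(πd³) and τ = 16T/(πd³), so the von Mises stress is σ' = (16/πd³)·√(4M²+3T²).
√(4M²+3T²) = √(4×(3.930×10^6)² + 3×(3.620×10^6)²) = 1.005×10^7 N·mm.
d³ = 16×1.005×10^7/(π×78.61) = 651400 mm³.
d = 86.69 mm.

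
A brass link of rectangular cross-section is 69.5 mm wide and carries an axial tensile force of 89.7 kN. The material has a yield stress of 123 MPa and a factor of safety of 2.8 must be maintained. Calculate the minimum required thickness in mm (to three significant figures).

t = 29.4 mm

σ_allow = 123/2.8 = 43.93 MPa.
Required area A = F/σ_allow = 89700/43.93 = 2042 mm².
t = A/w = 2042/69.5 = 29.38 mm.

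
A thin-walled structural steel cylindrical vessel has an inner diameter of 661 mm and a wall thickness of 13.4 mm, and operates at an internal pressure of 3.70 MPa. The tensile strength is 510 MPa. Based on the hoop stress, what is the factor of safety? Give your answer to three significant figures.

σ_h = pD/(2t) = 3.70×661/(2×13.4) = 91.26 MPa.
n = 510/91.26 = 5.589.

n = 5.59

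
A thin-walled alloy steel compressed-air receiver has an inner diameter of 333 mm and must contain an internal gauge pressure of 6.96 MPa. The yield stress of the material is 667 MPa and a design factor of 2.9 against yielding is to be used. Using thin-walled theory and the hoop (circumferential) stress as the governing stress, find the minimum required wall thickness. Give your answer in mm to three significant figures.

σ_allow = 667/2.9 = 230.0 MPa.
Hoop stress σ_h = pD/(2t), so t = pD/(2σ_allow) = 6.96×333/(2×230.0) = 5.038 mm.

t = 5.04 mm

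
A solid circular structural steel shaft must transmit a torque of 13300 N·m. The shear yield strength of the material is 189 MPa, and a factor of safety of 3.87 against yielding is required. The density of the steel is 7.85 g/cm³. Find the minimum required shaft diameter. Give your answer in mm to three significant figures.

Allowable shear stress τ_allow = 189/3.87 = 48.84 MPa.
For a solid shaft τ = 16T/(πd³), so d³ = 16T/(π τ_allow) = 16×1.3300×10^7/(π×48.84) = 1.387×10^6 mm³.
d = (1.387×10^6)^(1/3) = 111.5 mm.

d = 112 mm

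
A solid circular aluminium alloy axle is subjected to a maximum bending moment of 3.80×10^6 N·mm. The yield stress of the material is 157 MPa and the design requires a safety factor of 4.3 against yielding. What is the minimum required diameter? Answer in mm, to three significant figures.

d = 102 mm

σ_allow = 157/4.3 = 36.51 MPa.
For a solid circular section σ = 32M/(πd³), so d³ = 32M/(π σ_allow) = 32×3800000/(π×36.51) = 1.060×10^6 mm³.
d = 102.0 mm.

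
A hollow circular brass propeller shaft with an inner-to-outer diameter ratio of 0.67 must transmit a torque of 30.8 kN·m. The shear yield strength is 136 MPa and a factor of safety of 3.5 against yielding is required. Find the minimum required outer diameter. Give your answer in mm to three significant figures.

d_o = 172 mm

τ_allow = 136/3.5 = 38.86 MPa.
For a hollow shaft τ = 16T/[πd_o³(1−k⁴)] with k = 0.67, so 1−k⁴ = 0.7985.
d_o³ = 16T/[π τ_allow (1−k⁴)] = 16×3.0800×10^7/(π×38.86×0.7985) = 5.056×10^6 mm³.
d_o = 171.6 mm.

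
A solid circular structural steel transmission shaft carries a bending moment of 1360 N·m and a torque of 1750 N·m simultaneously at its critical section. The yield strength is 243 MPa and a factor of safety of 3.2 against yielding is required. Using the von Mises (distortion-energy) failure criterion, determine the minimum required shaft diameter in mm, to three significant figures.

σ_allow = σ_y/n = 243/3.2 = 75.94 MPa.
For a solid shaft σ_b = 32M/(πd³) and τ = 16T/(πd³), so the von Mises stress is σ' = (16/πd³)·√(4M²+3T²).
√(4M²+3T²) = √(4×(1.360×10^6)² + 3×(1.750×10^6)²) = 4.073×10^6 N·mm.
d³ = 16×4.073×10^6/(π×75.94) = 273100 mm³.
d = 64.88 mm.

d = 64.9 mm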